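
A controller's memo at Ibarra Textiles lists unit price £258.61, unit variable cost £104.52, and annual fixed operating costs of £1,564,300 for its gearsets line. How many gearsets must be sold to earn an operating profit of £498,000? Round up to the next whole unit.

Unit CM = price − variable cost = £258.61 − £104.52 = £154.09.
Need Q such that Q × £154.09 − £1,564,300 = £498,000, i.e. Q = £2,062,300 / £154.09 = 13,383.74 → 13,384.

13,384 gearsets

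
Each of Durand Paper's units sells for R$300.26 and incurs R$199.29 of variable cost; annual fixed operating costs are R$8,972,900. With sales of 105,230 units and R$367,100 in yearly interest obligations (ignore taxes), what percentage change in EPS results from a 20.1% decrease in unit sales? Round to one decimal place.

Contribution at this volume is 105,230 × R$100.97 = R$10,625,073.10.
Subtracting fixed costs: EBIT = R$10,625,073.10 − R$8,972,900 = R$1,652,173.10.
Interest = R$367,100.00, so EBIT − I = R$1,285,073.10.
Degree of combined leverage = contribution ÷ (EBIT − I) = R$10,625,073.10 ÷ R$1,285,073.10 = 8.2681.
EPS therefore changes by 8.2681 × (-20.1%) = -166.2%.

-166.2%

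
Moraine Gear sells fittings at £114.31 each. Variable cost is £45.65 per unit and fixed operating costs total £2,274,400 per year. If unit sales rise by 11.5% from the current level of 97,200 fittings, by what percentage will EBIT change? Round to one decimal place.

+17.4%

Total contribution margin = 97,200 × £68.66 = £6,673,752.00.
Operating income = contribution − fixed costs = £6,673,752.00 − £2,274,400 = £4,399,352.00.
Degree of operating leverage = £6,673,752.00 / £4,399,352.00 = 1.5170.
%ΔEBIT = DOL × %ΔSales = 1.5170 × +11.5% = +17.4%.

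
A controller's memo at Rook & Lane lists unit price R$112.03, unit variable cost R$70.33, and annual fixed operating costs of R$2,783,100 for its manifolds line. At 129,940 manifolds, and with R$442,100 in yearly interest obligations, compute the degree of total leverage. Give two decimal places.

2.47

At 129,940 units, contribution = 129,940 × R$41.70 = R$5,418,498.00.
EBIT = R$5,418,498.00 − R$2,783,100 = R$2,635,398.00. Interest = R$442,100.00.
DOL = R$5,418,498.00 ÷ R$2,635,398.00 = 2.0560; DFL = R$2,635,398.00 ÷ R$2,193,298.00 = 1.2016.
DCL = DOL × DFL = 2.0560 × 1.2016 = 2.4705.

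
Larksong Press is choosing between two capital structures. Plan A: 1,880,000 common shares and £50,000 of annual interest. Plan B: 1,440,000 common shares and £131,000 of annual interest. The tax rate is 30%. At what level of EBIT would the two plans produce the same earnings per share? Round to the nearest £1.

£396,091

At indifference, (EBIT − 50,000)(1 − t)/1,880,000 = (EBIT − 131,000)(1 − t)/1,440,000.
The (1 − t) factor cancels: (EBIT − 50,000) × 1,440,000 = (EBIT − 131,000) × 1,880,000.
EBIT × (1,880,000 − 1,440,000) = 131,000 × 1,880,000 − 50,000 × 1,440,000 = 174,280,000,000, so EBIT = 174,280,000,000 ÷ 440,000 = 396,090.91.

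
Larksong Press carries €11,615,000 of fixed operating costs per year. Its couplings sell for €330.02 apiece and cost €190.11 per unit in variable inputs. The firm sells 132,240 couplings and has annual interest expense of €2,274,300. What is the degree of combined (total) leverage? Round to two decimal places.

Total contribution margin = 132,240 × €139.91 = €18,501,698.40.
Subtracting fixed costs: EBIT = €18,501,698.40 − €11,615,000 = €6,886,698.40. Interest = €2,274,300.00.
DOL = €18,501,698.40 ÷ €6,886,698.40 = 2.6866; DFL = €6,886,698.40 ÷ €4,612,398.40 = 1.4931.
Combined leverage = 2.6866 × 1.4931 = 4.0114.

4.01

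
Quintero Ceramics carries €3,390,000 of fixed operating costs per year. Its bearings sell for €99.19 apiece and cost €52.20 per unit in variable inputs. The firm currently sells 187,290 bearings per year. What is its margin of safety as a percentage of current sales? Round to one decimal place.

61.5%

Each unit contributes €99.19 − €52.20 = €46.99. Break-even units = €3,390,000 ÷ €46.99 = 72,143.01; break-even revenue = 72,143.01 × €99.19 = €7,155,865.08.
Current sales = 187,290 × €99.19 = €18,577,295.10.
Margin of safety = (€18,577,295.10 − €7,155,865.08) ÷ €18,577,295.10 = 61.5%.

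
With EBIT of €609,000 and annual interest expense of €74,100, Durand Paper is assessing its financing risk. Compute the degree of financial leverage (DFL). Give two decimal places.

1.14

Annual interest charges come to €74,100.00.
DFL = EBIT ÷ (EBIT − I) = €609,000 ÷ (€609,000 − €74,100.00) = €609,000 ÷ €534,900.00 = 1.1385.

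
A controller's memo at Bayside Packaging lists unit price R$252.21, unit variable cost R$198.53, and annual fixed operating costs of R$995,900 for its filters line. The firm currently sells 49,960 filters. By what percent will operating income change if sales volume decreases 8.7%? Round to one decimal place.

Total contribution margin = 49,960 × R$53.68 = R$2,681,852.80.
Subtracting fixed costs: EBIT = R$2,681,852.80 − R$995,900 = R$1,685,952.80.
DOL = contribution ÷ EBIT = R$2,681,852.80 ÷ R$1,685,952.80 = 1.5907.
So EBIT moves 1.5907 × (-8.7%) = -13.8%.

-13.8%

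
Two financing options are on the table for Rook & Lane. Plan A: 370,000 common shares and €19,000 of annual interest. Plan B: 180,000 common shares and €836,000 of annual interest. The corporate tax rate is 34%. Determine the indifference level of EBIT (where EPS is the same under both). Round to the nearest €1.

At indifference, (EBIT − 19,000)(1 − t)/370,000 = (EBIT − 836,000)(1 − t)/180,000.
Cancelling (1 − t) and cross-multiplying: 180,000·(EBIT − 19,000) = 370,000·(EBIT − 836,000).
EBIT × (370,000 − 180,000) = 836,000 × 370,000 − 19,000 × 180,000 = 305,900,000,000, so EBIT = 305,900,000,000 ÷ 190,000 = 1,610,000.00.

€1,610,000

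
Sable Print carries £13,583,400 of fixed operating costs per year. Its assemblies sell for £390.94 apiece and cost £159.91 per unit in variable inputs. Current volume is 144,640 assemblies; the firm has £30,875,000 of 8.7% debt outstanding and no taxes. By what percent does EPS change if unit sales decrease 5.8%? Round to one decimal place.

-11.3%

Contribution at this volume is 144,640 × £231.03 = £33,416,179.20.
Subtracting fixed costs: EBIT = £33,416,179.20 − £13,583,400 = £19,832,779.20.
After interest of £2,686,125.00, pre-tax earnings = £17,146,654.20.
DCL = total CM / (EBIT − I) = £33,416,179.20 / £17,146,654.20 = 1.9488.
EPS therefore changes by 1.9488 × (-5.8%) = -11.3%.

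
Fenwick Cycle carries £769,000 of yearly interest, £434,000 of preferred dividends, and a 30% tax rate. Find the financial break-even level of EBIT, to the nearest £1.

£1,389,000

Grossing the preferred dividend up to pre-tax terms: £434,000 / (1 − 0.30) = £620,000.00.
Financial break-even EBIT = interest + D_p ÷ (1 − t) = £769,000 + £620,000.00 = £1,389,000.00.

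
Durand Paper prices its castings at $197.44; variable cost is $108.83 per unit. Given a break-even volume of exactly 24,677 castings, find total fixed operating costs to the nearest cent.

Each unit contributes $197.44 − $108.83 = $88.61.
Since BE = FC / CM, FC = 24,677 × $88.61 = $2,186,628.97.

$2,186,628.97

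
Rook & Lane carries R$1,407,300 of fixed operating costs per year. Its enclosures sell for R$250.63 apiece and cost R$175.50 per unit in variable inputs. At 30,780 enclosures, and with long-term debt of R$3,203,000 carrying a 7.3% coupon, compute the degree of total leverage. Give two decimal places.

3.44

At 30,780 units, contribution = 30,780 × R$75.13 = R$2,312,501.40.
Operating income = contribution − fixed costs = R$2,312,501.40 − R$1,407,300 = R$905,201.40. Interest = R$233,819.00.
DOL = R$2,312,501.40 ÷ R$905,201.40 = 2.5547; DFL = R$905,201.40 ÷ R$671,382.40 = 1.3483.
DCL = DOL × DFL = 2.5547 × 1.3483 = 3.4445.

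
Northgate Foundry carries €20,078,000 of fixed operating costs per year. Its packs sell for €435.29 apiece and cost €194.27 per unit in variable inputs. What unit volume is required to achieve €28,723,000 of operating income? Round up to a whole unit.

202,477 packs

Unit CM = price − variable cost = €435.29 − €194.27 = €241.02.
Units = (FC + target) / CM = (€20,078,000 + €28,723,000) / €241.02 = 202,476.97, so 202,477 packs.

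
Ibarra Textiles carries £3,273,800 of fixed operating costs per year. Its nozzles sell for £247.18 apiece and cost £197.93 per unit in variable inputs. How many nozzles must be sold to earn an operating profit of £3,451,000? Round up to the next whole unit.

136,545 nozzles

Each unit contributes £247.18 − £197.93 = £49.25.
Need Q such that Q × £49.25 − £3,273,800 = £3,451,000, i.e. Q = £6,724,800 / £49.25 = 136,544.16 → 136,545.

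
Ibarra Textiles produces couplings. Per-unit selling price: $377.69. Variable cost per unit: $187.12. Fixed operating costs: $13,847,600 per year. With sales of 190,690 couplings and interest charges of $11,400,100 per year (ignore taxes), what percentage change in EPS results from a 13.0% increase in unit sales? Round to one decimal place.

At 190,690 units, contribution = 190,690 × $190.57 = $36,339,793.30.
Operating income = contribution − fixed costs = $36,339,793.30 − $13,847,600 = $22,492,193.30.
Interest = $11,400,100.00, so EBIT − I = $11,092,093.30.
DCL = total CM / (EBIT − I) = $36,339,793.30 / $11,092,093.30 = 3.2762.
EPS therefore changes by 3.2762 × (+13.0%) = +42.6%.

+42.6%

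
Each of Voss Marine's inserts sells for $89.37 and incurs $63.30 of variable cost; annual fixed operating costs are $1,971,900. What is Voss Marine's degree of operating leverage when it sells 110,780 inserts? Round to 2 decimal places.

3.15

Contribution at this volume is 110,780 × $26.07 = $2,888,034.60.
Operating income = contribution − fixed costs = $2,888,034.60 − $1,971,900 = $916,134.60.
So DOL = total CM / EBIT = $2,888,034.60 / $916,134.60 = 3.1524.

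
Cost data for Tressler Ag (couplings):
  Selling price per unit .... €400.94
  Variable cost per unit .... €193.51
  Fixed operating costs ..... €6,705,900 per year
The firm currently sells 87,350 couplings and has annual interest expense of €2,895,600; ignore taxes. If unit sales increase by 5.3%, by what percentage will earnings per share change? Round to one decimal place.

Total contribution margin = 87,350 × €207.43 = €18,119,010.50.
Operating income = contribution − fixed costs = €18,119,010.50 − €6,705,900 = €11,413,110.50.
Interest = €2,895,600.00, so EBIT − I = €8,517,510.50.
Degree of combined leverage = contribution ÷ (EBIT − I) = €18,119,010.50 ÷ €8,517,510.50 = 2.1273.
%ΔEPS = DCL × %ΔSales = 2.1273 × +5.3% = +11.3%.

+11.3%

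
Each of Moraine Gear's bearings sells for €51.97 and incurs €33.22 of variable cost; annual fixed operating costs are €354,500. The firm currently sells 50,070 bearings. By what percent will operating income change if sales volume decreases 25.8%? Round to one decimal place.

At 50,070 units, contribution = 50,070 × €18.75 = €938,812.50.
Operating income = contribution − fixed costs = €938,812.50 − €354,500 = €584,312.50.
DOL = contribution ÷ EBIT = €938,812.50 ÷ €584,312.50 = 1.6067.
Operating income changes by 1.6067 × -25.8% = -41.5%.

-41.5%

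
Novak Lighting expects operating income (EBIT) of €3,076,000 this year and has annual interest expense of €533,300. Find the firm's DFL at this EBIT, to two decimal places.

1.21

Interest = €533,300.00.
DFL = EBIT ÷ (EBIT − I) = €3,076,000 ÷ (€3,076,000 − €533,300.00) = €3,076,000 ÷ €2,542,700.00 = 1.2097.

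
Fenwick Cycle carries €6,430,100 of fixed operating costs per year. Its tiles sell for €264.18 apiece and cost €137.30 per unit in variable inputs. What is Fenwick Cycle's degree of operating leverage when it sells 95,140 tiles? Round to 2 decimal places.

Contribution at this volume is 95,140 × €126.88 = €12,071,363.20.
Subtracting fixed costs: EBIT = €12,071,363.20 − €6,430,100 = €5,641,263.20.
Degree of operating leverage = €12,071,363.20 / €5,641,263.20 = 2.1398.

2.14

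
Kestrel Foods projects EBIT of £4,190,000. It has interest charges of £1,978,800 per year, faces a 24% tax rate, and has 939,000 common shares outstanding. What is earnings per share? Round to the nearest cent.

Interest = £1,978,800.00, so EBT = £4,190,000 − £1,978,800.00 = £2,211,200.00.
Net income = £2,211,200.00 × (1 − 0.24) = £1,680,512.00.
EPS = £1,680,512.00 ÷ 939,000 = £1.79.

£1.79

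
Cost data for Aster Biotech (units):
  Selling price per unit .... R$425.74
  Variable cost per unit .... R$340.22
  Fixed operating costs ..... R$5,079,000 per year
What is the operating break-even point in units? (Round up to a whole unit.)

59,390 units

Unit CM = price − variable cost = R$425.74 − R$340.22 = R$85.52.
Break-even volume = fixed costs ÷ CM per unit = R$5,079,000 ÷ R$85.52 = 59,389.62, so 59,390 units.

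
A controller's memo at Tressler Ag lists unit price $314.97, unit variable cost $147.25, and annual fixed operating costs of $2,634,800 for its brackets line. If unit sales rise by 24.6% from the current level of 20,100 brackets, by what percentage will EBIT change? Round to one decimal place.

Total contribution margin = 20,100 × $167.72 = $3,371,172.00.
Operating income = contribution − fixed costs = $3,371,172.00 − $2,634,800 = $736,372.00.
Degree of operating leverage = $3,371,172.00 / $736,372.00 = 4.5781.
%ΔEBIT = DOL × %ΔSales = 4.5781 × +24.6% = +112.6%.

+112.6%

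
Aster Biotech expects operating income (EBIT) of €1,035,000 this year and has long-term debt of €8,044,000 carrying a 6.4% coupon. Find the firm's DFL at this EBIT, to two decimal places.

Interest = €514,816.00.
DFL = EBIT ÷ (EBIT − I) = €1,035,000 ÷ (€1,035,000 − €514,816.00) = €1,035,000 ÷ €520,184.00 = 1.9897.

1.99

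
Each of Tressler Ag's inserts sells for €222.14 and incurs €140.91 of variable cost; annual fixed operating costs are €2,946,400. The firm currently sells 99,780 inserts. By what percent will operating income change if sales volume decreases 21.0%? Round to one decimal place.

-33.0%

At 99,780 units, contribution = 99,780 × €81.23 = €8,105,129.40.
Operating income = contribution − fixed costs = €8,105,129.40 − €2,946,400 = €5,158,729.40.
Degree of operating leverage = €8,105,129.40 / €5,158,729.40 = 1.5711.
%ΔEBIT = DOL × %ΔSales = 1.5711 × -21.0% = -33.0%.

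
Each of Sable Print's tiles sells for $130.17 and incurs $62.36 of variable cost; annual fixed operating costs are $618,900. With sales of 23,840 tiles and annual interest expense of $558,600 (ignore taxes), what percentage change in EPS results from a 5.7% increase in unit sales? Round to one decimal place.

+21.0%

At 23,840 units, contribution = 23,840 × $67.81 = $1,616,590.40.
Subtracting fixed costs: EBIT = $1,616,590.40 − $618,900 = $997,690.40.
Interest = $558,600.00, so EBIT − I = $439,090.40.
DCL = total CM / (EBIT − I) = $1,616,590.40 / $439,090.40 = 3.6817.
%ΔEPS = DCL × %ΔSales = 3.6817 × +5.7% = +21.0%.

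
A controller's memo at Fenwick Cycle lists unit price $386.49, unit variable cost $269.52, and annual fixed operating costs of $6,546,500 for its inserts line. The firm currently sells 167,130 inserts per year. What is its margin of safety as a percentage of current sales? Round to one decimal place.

66.5%

Each unit contributes $386.49 − $269.52 = $116.97. Break-even units = $6,546,500 ÷ $116.97 = 55,967.34; break-even revenue = 55,967.34 × $386.49 = $21,630,818.03.
Current sales = 167,130 × $386.49 = $64,594,073.70.
Margin of safety = ($64,594,073.70 − $21,630,818.03) ÷ $64,594,073.70 = 66.5%.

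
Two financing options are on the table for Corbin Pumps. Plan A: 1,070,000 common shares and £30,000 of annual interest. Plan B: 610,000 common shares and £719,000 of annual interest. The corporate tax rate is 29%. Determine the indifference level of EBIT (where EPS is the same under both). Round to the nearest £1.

£1,632,674

Set EPS_A = EPS_B: (EBIT − £30,000)(1 − 0.29) ÷ 1,070,000 = (EBIT − £719,000)(1 − 0.29) ÷ 610,000.
Cancelling (1 − t) and cross-multiplying: 610,000·(EBIT − 30,000) = 1,070,000·(EBIT − 719,000).
Solving, EBIT = (719,000·1,070,000 − 30,000·610,000) / (1,070,000 − 610,000) = 751,030,000,000 / 460,000 = 1,632,673.91.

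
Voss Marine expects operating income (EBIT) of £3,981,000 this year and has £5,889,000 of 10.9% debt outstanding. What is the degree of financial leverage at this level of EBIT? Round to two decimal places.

1.19

Interest = £641,901.00.
DFL = EBIT ÷ (EBIT − I) = £3,981,000 ÷ (£3,981,000 − £641,901.00) = £3,981,000 ÷ £3,339,099.00 = 1.1922.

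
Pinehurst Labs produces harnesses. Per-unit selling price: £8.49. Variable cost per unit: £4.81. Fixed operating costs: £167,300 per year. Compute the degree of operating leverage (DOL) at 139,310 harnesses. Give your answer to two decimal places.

1.48

At 139,310 units, contribution = 139,310 × £3.68 = £512,660.80.
Operating income = contribution − fixed costs = £512,660.80 − £167,300 = £345,360.80.
DOL = contribution ÷ EBIT = £512,660.80 ÷ £345,360.80 = 1.4844.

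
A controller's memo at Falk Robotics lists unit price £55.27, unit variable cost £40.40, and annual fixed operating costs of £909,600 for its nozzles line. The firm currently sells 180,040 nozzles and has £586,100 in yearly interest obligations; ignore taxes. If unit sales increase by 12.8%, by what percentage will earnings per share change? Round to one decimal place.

+29.0%

At 180,040 units, contribution = 180,040 × £14.87 = £2,677,194.80.
Subtracting fixed costs: EBIT = £2,677,194.80 − £909,600 = £1,767,594.80.
After interest of £586,100.00, pre-tax earnings = £1,181,494.80.
Degree of combined leverage = contribution ÷ (EBIT − I) = £2,677,194.80 ÷ £1,181,494.80 = 2.2659.
%ΔEPS = DCL × %ΔSales = 2.2659 × +12.8% = +29.0%.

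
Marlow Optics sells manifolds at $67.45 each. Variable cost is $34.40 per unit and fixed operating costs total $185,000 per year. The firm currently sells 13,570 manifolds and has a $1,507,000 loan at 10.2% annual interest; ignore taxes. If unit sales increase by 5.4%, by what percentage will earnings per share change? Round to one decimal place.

Contribution at this volume is 13,570 × $33.05 = $448,488.50.
Subtracting fixed costs: EBIT = $448,488.50 − $185,000 = $263,488.50.
Interest = $153,714.00, so EBIT − I = $109,774.50.
Degree of combined leverage = contribution ÷ (EBIT − I) = $448,488.50 ÷ $109,774.50 = 4.0855.
%ΔEPS = DCL × %ΔSales = 4.0855 × +5.4% = +22.1%.

+22.1%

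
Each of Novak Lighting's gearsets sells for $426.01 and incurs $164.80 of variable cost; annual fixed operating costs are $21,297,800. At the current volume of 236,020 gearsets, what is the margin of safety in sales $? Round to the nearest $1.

$65,812,085

Contribution margin per unit = $426.01 − $164.80 = $261.21. Break-even units = $21,297,800 ÷ $261.21 = 81,535.16; break-even revenue = 81,535.16 × $426.01 = $34,734,794.91.
Actual sales revenue = 236,020 × $426.01 = $100,546,880.20.
Margin of safety = $100,546,880.20 − $34,734,794.91 = $65,812,085.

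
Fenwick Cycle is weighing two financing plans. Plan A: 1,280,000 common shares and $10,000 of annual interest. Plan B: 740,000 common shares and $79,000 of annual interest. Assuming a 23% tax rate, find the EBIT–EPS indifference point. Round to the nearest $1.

$173,556

At indifference, (EBIT − 10,000)(1 − t)/1,280,000 = (EBIT − 79,000)(1 − t)/740,000.
Cancelling (1 − t) and cross-multiplying: 740,000·(EBIT − 10,000) = 1,280,000·(EBIT − 79,000).
Solving, EBIT = (79,000·1,280,000 − 10,000·740,000) / (1,280,000 − 740,000) = 93,720,000,000 / 540,000 = 173,555.56.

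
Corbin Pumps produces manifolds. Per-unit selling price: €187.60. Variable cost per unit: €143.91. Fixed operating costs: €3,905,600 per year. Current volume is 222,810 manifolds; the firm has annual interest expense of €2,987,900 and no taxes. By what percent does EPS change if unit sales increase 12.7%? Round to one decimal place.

Contribution at this volume is 222,810 × €43.69 = €9,734,568.90.
Operating income = contribution − fixed costs = €9,734,568.90 − €3,905,600 = €5,828,968.90.
Interest = €2,987,900.00, so EBIT − I = €2,841,068.90.
Degree of combined leverage = contribution ÷ (EBIT − I) = €9,734,568.90 ÷ €2,841,068.90 = 3.4264.
EPS therefore changes by 3.4264 × (+12.7%) = +43.5%.

+43.5%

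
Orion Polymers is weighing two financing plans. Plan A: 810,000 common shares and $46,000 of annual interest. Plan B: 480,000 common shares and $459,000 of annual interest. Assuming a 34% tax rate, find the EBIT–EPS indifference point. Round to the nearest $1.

Set EPS_A = EPS_B: (EBIT − $46,000)(1 − 0.34) ÷ 810,000 = (EBIT − $459,000)(1 − 0.34) ÷ 480,000.
Cancelling (1 − t) and cross-multiplying: 480,000·(EBIT − 46,000) = 810,000·(EBIT − 459,000).
Solving, EBIT = (459,000·810,000 − 46,000·480,000) / (810,000 − 480,000) = 349,710,000,000 / 330,000 = 1,059,727.27.

$1,059,727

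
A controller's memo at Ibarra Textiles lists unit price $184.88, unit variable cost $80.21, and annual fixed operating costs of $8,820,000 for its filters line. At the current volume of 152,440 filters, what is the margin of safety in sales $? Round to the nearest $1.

Unit CM = price − variable cost = $184.88 − $80.21 = $104.67. Break-even units = $8,820,000 ÷ $104.67 = 84,264.83; break-even revenue = 84,264.83 × $184.88 = $15,578,882.20.
Current sales = 152,440 × $184.88 = $28,183,107.20.
Margin of safety = $28,183,107.20 − $15,578,882.20 = $12,604,225.

$12,604,225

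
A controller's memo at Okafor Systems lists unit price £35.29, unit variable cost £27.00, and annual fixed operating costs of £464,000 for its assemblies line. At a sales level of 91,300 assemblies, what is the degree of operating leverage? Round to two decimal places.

2.58

Contribution at this volume is 91,300 × £8.29 = £756,877.00.
Operating income = contribution − fixed costs = £756,877.00 − £464,000 = £292,877.00.
So DOL = total CM / EBIT = £756,877.00 / £292,877.00 = 2.5843.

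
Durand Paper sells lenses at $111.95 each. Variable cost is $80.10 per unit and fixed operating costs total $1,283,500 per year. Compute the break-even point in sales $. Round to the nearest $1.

$4,511,392

Contribution margin per unit = $111.95 − $80.10 = $31.85, a CM ratio of $31.85 ÷ $111.95 = 0.2845.
Break-even sales = FC ÷ CM ratio = $1,283,500 × $111.95 / $31.85 = $4,511,392.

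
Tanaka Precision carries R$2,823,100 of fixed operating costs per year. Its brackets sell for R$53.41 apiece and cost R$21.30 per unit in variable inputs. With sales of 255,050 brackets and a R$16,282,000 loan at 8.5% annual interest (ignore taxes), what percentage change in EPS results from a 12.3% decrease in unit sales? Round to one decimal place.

-25.3%

Contribution at this volume is 255,050 × R$32.11 = R$8,189,655.50.
Operating income = contribution − fixed costs = R$8,189,655.50 − R$2,823,100 = R$5,366,555.50.
Interest = R$1,383,970.00, so EBIT − I = R$3,982,585.50.
DCL = total CM / (EBIT − I) = R$8,189,655.50 / R$3,982,585.50 = 2.0564.
%ΔEPS = DCL × %ΔSales = 2.0564 × -12.3% = -25.3%.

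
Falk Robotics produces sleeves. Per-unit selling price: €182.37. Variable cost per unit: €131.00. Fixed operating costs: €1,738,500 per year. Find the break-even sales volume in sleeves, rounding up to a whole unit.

Contribution margin per unit = €182.37 − €131.00 = €51.37.
Break-even Q = €1,738,500 / €51.37 = 33,842.71 → 33,843 sleeves.

33,843 sleeves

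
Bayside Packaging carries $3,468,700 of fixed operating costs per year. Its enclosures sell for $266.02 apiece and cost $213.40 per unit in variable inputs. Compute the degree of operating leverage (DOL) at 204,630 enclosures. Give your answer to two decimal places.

1.48

Total contribution margin = 204,630 × $52.62 = $10,767,630.60.
Operating income = contribution − fixed costs = $10,767,630.60 − $3,468,700 = $7,298,930.60.
DOL = contribution ÷ EBIT = $10,767,630.60 ÷ $7,298,930.60 = 1.4752.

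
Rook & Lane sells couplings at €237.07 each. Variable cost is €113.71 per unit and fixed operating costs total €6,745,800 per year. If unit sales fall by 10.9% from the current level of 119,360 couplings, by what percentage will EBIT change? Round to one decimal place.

Contribution at this volume is 119,360 × €123.36 = €14,724,249.60.
EBIT = €14,724,249.60 − €6,745,800 = €7,978,449.60.
So DOL = total CM / EBIT = €14,724,249.60 / €7,978,449.60 = 1.8455.
%ΔEBIT = DOL × %ΔSales = 1.8455 × -10.9% = -20.1%.

-20.1%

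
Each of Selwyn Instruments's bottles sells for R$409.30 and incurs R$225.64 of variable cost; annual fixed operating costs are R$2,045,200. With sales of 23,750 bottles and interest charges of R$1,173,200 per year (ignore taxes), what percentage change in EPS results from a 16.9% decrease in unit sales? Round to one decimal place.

At 23,750 units, contribution = 23,750 × R$183.66 = R$4,361,925.00.
Operating income = contribution − fixed costs = R$4,361,925.00 − R$2,045,200 = R$2,316,725.00.
After interest of R$1,173,200.00, pre-tax earnings = R$1,143,525.00.
Degree of combined leverage = contribution ÷ (EBIT − I) = R$4,361,925.00 ÷ R$1,143,525.00 = 3.8145.
%ΔEPS = DCL × %ΔSales = 3.8145 × -16.9% = -64.5%.

-64.5%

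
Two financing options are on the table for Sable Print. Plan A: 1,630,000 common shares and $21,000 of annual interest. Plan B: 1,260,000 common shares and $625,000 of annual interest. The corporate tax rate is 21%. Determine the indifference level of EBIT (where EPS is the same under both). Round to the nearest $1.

Set EPS_A = EPS_B: (EBIT − $21,000)(1 − 0.21) ÷ 1,630,000 = (EBIT − $625,000)(1 − 0.21) ÷ 1,260,000.
The (1 − t) factor cancels: (EBIT − 21,000) × 1,260,000 = (EBIT − 625,000) × 1,630,000.
Solving, EBIT = (625,000·1,630,000 − 21,000·1,260,000) / (1,630,000 − 1,260,000) = 992,290,000,000 / 370,000 = 2,681,864.86.

$2,681,865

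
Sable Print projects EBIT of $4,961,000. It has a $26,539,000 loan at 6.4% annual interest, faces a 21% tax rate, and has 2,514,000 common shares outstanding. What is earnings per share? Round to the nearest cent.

Pre-tax income = $4,961,000 − $1,698,496.00 = $3,262,504.00.
Net income = $3,262,504.00 × (1 − 0.21) = $2,577,378.16.
EPS = $2,577,378.16 ÷ 2,514,000 = $1.03.

$1.03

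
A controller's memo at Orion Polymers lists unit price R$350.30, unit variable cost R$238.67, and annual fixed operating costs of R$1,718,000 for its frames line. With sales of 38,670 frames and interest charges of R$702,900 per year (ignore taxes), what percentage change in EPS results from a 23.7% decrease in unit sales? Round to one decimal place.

-54.0%

At 38,670 units, contribution = 38,670 × R$111.63 = R$4,316,732.10.
Operating income = contribution − fixed costs = R$4,316,732.10 − R$1,718,000 = R$2,598,732.10.
Interest = R$702,900.00, so EBIT − I = R$1,895,832.10.
DCL = total CM / (EBIT − I) = R$4,316,732.10 / R$1,895,832.10 = 2.2770.
EPS therefore changes by 2.2770 × (-23.7%) = -54.0%.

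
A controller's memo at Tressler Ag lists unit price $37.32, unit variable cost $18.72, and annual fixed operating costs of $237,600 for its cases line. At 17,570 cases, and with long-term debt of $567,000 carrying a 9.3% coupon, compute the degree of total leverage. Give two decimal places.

8.96

Contribution at this volume is 17,570 × $18.60 = $326,802.00.
EBIT = $326,802.00 − $237,600 = $89,202.00. Interest = $52,731.00, so EBIT − I = $36,471.00.
Degree of total leverage = total CM / (EBIT − interest) = $326,802.00 / $36,471.00 = 8.9606.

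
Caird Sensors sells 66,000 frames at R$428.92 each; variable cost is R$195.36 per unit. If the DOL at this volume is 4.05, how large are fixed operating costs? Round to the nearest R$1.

R$11,608,797

At 66,000 units, contribution = 66,000 × R$233.56 = R$15,414,960.00.
DOL = contribution / EBIT, so EBIT = R$15,414,960.00 / 4.05 = R$3,806,162.96.
And FC = contribution − EBIT = R$15,414,960.00 − R$3,806,162.96 = R$11,608,797.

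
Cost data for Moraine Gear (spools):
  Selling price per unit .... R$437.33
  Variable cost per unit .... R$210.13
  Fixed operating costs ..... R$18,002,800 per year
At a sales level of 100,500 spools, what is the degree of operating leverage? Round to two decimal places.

4.73

Contribution at this volume is 100,500 × R$227.20 = R$22,833,600.00.
Operating income = contribution − fixed costs = R$22,833,600.00 − R$18,002,800 = R$4,830,800.00.
Degree of operating leverage = R$22,833,600.00 / R$4,830,800.00 = 4.7267.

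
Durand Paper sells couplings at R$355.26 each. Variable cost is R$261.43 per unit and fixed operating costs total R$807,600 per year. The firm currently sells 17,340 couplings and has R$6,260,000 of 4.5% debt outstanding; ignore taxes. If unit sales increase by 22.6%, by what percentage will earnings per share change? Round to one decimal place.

Total contribution margin = 17,340 × R$93.83 = R$1,627,012.20.
Subtracting fixed costs: EBIT = R$1,627,012.20 − R$807,600 = R$819,412.20.
Interest = R$281,700.00, so EBIT − I = R$537,712.20.
Degree of combined leverage = contribution ÷ (EBIT − I) = R$1,627,012.20 ÷ R$537,712.20 = 3.0258.
%ΔEPS = DCL × %ΔSales = 3.0258 × +22.6% = +68.4%.

+68.4%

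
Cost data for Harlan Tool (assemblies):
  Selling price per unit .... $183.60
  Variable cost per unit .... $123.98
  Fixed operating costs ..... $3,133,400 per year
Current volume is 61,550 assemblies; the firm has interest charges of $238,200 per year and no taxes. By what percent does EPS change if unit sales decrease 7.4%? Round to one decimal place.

Total contribution margin = 61,550 × $59.62 = $3,669,611.00.
Operating income = contribution − fixed costs = $3,669,611.00 − $3,133,400 = $536,211.00.
Interest = $238,200.00, so EBIT − I = $298,011.00.
DCL = total CM / (EBIT − I) = $3,669,611.00 / $298,011.00 = 12.3137.
EPS therefore changes by 12.3137 × (-7.4%) = -91.1%.

-91.1%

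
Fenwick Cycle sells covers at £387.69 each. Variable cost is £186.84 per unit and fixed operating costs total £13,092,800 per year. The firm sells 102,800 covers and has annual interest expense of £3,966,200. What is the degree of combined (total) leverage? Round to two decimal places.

Total contribution margin = 102,800 × £200.85 = £20,647,380.00.
Subtracting fixed costs: EBIT = £20,647,380.00 − £13,092,800 = £7,554,580.00. Interest = £3,966,200.00, so EBIT − I = £3,588,380.00.
Degree of total leverage = total CM / (EBIT − interest) = £20,647,380.00 / £3,588,380.00 = 5.7540.

5.75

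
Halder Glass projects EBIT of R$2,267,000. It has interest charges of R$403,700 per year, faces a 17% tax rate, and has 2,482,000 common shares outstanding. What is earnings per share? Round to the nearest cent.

Pre-tax income = R$2,267,000 − R$403,700.00 = R$1,863,300.00.
After tax at 17%: net income = R$1,863,300.00 × 0.83 = R$1,546,539.00.
Per share: R$1,546,539.00 / 2,482,000 shares = R$0.62.

R$0.62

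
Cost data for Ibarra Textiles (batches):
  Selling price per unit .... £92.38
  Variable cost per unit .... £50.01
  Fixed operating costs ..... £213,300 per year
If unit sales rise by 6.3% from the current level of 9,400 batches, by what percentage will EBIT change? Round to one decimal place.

At 9,400 units, contribution = 9,400 × £42.37 = £398,278.00.
Subtracting fixed costs: EBIT = £398,278.00 − £213,300 = £184,978.00.
So DOL = total CM / EBIT = £398,278.00 / £184,978.00 = 2.1531.
Operating income changes by 2.1531 × +6.3% = +13.6%.

+13.6%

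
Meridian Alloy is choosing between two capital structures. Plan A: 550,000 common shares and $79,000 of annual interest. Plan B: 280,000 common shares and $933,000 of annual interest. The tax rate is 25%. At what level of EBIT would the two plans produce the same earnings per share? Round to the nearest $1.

At indifference, (EBIT − 79,000)(1 − t)/550,000 = (EBIT − 933,000)(1 − t)/280,000.
Cancelling (1 − t) and cross-multiplying: 280,000·(EBIT − 79,000) = 550,000·(EBIT − 933,000).
Solving, EBIT = (933,000·550,000 − 79,000·280,000) / (550,000 − 280,000) = 491,030,000,000 / 270,000 = 1,818,629.63.

$1,818,630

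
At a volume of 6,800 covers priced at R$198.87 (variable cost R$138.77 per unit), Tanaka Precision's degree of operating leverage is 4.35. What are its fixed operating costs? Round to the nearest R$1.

Contribution at this volume is 6,800 × R$60.10 = R$408,680.00.
Since DOL = CM ÷ EBIT, EBIT = R$408,680.00 ÷ 4.35 = R$93,949.43.
Fixed costs = CM − EBIT = R$408,680.00 − R$93,949.43 = R$314,731.

R$314,731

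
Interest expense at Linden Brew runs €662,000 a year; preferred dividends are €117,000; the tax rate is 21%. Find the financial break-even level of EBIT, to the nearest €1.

€810,101

Preferred dividends are paid after tax, so their pre-tax equivalent is €117,000 ÷ (1 − 0.21) = €148,101.27.
EPS = 0 when EBIT covers interest plus the pre-tax preferred burden: €662,000 + €148,101.27 = €810,101.27.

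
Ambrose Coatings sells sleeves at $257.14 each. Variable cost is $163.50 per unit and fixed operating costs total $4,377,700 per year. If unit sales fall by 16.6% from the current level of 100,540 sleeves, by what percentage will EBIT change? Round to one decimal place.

-31.0%

At 100,540 units, contribution = 100,540 × $93.64 = $9,414,565.60.
Subtracting fixed costs: EBIT = $9,414,565.60 − $4,377,700 = $5,036,865.60.
Degree of operating leverage = $9,414,565.60 / $5,036,865.60 = 1.8691.
Operating income changes by 1.8691 × -16.6% = -31.0%.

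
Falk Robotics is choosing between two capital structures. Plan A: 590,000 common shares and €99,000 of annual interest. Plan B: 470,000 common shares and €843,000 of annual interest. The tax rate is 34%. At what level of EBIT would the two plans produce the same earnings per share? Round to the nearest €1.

Set EPS_A = EPS_B: (EBIT − €99,000)(1 − 0.34) ÷ 590,000 = (EBIT − €843,000)(1 − 0.34) ÷ 470,000.
Cancelling (1 − t) and cross-multiplying: 470,000·(EBIT − 99,000) = 590,000·(EBIT − 843,000).
EBIT × (590,000 − 470,000) = 843,000 × 590,000 − 99,000 × 470,000 = 450,840,000,000, so EBIT = 450,840,000,000 ÷ 120,000 = 3,757,000.00.

€3,757,000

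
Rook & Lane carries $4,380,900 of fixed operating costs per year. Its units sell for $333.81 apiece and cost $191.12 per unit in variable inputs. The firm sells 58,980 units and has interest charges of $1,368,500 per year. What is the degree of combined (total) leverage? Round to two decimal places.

At 58,980 units, contribution = 58,980 × $142.69 = $8,415,856.20.
Operating income = contribution − fixed costs = $8,415,856.20 − $4,380,900 = $4,034,956.20. Interest = $1,368,500.00, so EBIT − I = $2,666,456.20.
DCL = contribution ÷ (EBIT − I) = $8,415,856.20 ÷ $2,666,456.20 = 3.1562.

3.16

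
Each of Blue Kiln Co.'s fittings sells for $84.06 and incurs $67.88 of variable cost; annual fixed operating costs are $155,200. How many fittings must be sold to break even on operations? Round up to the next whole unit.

9,593 fittings

Unit CM = price − variable cost = $84.06 − $67.88 = $16.18.
Break-even volume = fixed costs ÷ CM per unit = $155,200 ÷ $16.18 = 9,592.09, so 9,593 fittings.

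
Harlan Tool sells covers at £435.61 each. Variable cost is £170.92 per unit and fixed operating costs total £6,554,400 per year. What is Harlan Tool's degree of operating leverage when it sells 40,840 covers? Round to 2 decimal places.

Contribution at this volume is 40,840 × £264.69 = £10,809,939.60.
Subtracting fixed costs: EBIT = £10,809,939.60 − £6,554,400 = £4,255,539.60.
DOL = contribution ÷ EBIT = £10,809,939.60 ÷ £4,255,539.60 = 2.5402.

2.54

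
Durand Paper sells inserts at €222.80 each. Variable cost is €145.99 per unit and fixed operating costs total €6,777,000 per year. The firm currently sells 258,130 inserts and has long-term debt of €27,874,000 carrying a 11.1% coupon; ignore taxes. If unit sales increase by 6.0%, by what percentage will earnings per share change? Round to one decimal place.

+11.9%

At 258,130 units, contribution = 258,130 × €76.81 = €19,826,965.30.
Operating income = contribution − fixed costs = €19,826,965.30 − €6,777,000 = €13,049,965.30.
After interest of €3,094,014.00, pre-tax earnings = €9,955,951.30.
DCL = total CM / (EBIT − I) = €19,826,965.30 / €9,955,951.30 = 1.9915.
EPS therefore changes by 1.9915 × (+6.0%) = +11.9%.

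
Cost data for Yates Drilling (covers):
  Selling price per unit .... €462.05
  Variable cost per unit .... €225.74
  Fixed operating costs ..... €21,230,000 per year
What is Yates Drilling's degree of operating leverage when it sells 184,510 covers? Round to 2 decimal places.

Contribution at this volume is 184,510 × €236.31 = €43,601,558.10.
EBIT = €43,601,558.10 − €21,230,000 = €22,371,558.10.
DOL = contribution ÷ EBIT = €43,601,558.10 ÷ €22,371,558.10 = 1.9490.

1.95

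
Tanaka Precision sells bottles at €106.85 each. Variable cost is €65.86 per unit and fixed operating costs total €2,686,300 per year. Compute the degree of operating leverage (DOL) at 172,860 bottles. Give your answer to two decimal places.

At 172,860 units, contribution = 172,860 × €40.99 = €7,085,531.40.
EBIT = €7,085,531.40 − €2,686,300 = €4,399,231.40.
Degree of operating leverage = €7,085,531.40 / €4,399,231.40 = 1.6106.

1.61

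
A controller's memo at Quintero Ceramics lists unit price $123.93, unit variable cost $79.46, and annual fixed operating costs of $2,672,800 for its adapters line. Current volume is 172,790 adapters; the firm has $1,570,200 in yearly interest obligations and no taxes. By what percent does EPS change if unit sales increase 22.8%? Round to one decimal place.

+50.9%

Total contribution margin = 172,790 × $44.47 = $7,683,971.30.
Subtracting fixed costs: EBIT = $7,683,971.30 − $2,672,800 = $5,011,171.30.
Interest = $1,570,200.00, so EBIT − I = $3,440,971.30.
DCL = total CM / (EBIT − I) = $7,683,971.30 / $3,440,971.30 = 2.2331.
%ΔEPS = DCL × %ΔSales = 2.2331 × +22.8% = +50.9%.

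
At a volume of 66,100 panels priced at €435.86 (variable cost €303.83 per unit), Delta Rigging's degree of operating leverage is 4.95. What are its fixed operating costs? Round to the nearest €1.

€6,964,116

Contribution at this volume is 66,100 × €132.03 = €8,727,183.00.
DOL = contribution / EBIT, so EBIT = €8,727,183.00 / 4.95 = €1,763,067.27.
And FC = contribution − EBIT = €8,727,183.00 − €1,763,067.27 = €6,964,116.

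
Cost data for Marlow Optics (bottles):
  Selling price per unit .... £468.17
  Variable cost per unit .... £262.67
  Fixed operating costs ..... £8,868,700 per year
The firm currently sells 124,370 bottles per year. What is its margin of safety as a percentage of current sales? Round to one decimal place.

65.3%

Contribution margin per unit = £468.17 − £262.67 = £205.50. Break-even units = £8,868,700 ÷ £205.50 = 43,156.69; break-even revenue = 43,156.69 × £468.17 = £20,204,668.02.
Current sales = 124,370 × £468.17 = £58,226,302.90.
Margin of safety = (£58,226,302.90 − £20,204,668.02) ÷ £58,226,302.90 = 65.3%.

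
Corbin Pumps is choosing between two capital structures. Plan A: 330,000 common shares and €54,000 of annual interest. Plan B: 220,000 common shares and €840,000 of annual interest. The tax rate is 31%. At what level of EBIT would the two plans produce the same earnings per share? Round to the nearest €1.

At indifference, (EBIT − 54,000)(1 − t)/330,000 = (EBIT − 840,000)(1 − t)/220,000.
The (1 − t) factor cancels: (EBIT − 54,000) × 220,000 = (EBIT − 840,000) × 330,000.
EBIT × (330,000 − 220,000) = 840,000 × 330,000 − 54,000 × 220,000 = 265,320,000,000, so EBIT = 265,320,000,000 ÷ 110,000 = 2,412,000.00.

€2,412,000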